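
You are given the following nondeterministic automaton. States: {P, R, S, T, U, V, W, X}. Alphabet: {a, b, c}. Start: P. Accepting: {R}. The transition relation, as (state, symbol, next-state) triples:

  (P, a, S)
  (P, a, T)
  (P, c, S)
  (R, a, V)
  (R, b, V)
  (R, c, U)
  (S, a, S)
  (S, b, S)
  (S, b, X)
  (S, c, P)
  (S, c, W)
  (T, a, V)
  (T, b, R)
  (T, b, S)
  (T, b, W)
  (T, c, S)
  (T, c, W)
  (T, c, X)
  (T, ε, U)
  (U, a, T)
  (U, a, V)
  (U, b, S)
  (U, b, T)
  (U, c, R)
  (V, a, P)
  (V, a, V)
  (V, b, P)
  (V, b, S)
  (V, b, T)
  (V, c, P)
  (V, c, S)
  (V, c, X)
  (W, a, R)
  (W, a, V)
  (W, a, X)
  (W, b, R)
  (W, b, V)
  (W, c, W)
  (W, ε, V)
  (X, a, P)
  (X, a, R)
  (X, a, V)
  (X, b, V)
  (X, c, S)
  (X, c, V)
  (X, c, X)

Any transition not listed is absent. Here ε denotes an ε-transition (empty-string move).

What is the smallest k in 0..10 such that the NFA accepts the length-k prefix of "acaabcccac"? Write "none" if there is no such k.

2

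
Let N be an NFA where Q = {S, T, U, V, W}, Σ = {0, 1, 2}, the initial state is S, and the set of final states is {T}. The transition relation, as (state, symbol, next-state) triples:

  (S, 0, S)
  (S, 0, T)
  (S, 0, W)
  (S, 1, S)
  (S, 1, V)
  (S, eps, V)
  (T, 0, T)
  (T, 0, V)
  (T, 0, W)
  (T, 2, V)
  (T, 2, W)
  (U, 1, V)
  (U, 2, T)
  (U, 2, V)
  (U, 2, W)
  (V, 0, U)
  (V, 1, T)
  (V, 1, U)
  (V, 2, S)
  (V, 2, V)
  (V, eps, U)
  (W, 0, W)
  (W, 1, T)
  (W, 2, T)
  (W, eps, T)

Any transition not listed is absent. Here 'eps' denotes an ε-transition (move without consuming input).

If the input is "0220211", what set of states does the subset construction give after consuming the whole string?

Start: ε-closure({S}) = {S, U, V}.
Read '0': S→{S, T, W}, U→∅, V→{U}; union {S, T, U, W}; ε-closure = {S, T, U, V, W}.
Read '2': S→∅, T→{V, W}, U→{T, V, W}, V→{S, V}, W→{T}; union {S, T, V, W}; ε-closure = {S, T, U, V, W}.
Read '2': S→∅, T→{V, W}, U→{T, V, W}, V→{S, V}, W→{T}; union {S, T, V, W}; ε-closure = {S, T, U, V, W}.
Read '0': S→{S, T, W}, T→{T, V, W}, U→∅, V→{U}, W→{W}; now {S, T, U, V, W}.
Read '2': S→∅, T→{V, W}, U→{T, V, W}, V→{S, V}, W→{T}; union {S, T, V, W}; ε-closure = {S, T, U, V, W}.
Read '1': S→{S, V}, T→∅, U→{V}, V→{T, U}, W→{T}; now {S, T, U, V}.
Read '1': S→{S, V}, T→∅, U→{V}, V→{T, U}; now {S, T, U, V}.

{S, T, U, V}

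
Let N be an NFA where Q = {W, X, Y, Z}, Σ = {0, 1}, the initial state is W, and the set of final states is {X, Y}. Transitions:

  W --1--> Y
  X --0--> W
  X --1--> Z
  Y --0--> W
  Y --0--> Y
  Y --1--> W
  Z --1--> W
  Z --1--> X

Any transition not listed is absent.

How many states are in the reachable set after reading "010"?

Start in {W}.
Read '0': W→∅; now ∅.
The set is empty and remains empty for the remaining 2 symbols.
That set has 0 states.

0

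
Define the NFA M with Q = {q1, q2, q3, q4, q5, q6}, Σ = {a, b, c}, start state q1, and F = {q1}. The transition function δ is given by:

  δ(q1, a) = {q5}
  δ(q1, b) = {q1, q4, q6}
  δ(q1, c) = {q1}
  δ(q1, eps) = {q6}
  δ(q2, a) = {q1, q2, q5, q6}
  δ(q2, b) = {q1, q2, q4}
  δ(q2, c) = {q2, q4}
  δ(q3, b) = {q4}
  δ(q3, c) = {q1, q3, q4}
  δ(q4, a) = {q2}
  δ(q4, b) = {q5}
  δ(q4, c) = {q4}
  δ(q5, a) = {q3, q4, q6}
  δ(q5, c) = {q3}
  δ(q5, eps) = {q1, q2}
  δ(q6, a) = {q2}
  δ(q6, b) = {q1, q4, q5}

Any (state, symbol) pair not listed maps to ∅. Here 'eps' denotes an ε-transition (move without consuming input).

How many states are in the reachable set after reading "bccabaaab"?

5

Start: ε-closure({q1}) = {q1, q6}.
Read 'b': q1→{q1, q4, q6}, q6→{q1, q4, q5}; union {q1, q4, q5, q6}; ε-closure = {q1, q2, q4, q5, q6}.
Read 'c': q1→{q1}, q2→{q2, q4}, q4→{q4}, q5→{q3}, q6→∅; union {q1, q2, q3, q4}; ε-closure = {q1, q2, q3, q4, q6}.
Read 'c': q1→{q1}, q2→{q2, q4}, q3→{q1, q3, q4}, q4→{q4}, q6→∅; union {q1, q2, q3, q4}; ε-closure = {q1, q2, q3, q4, q6}.
Read 'a': q1→{q5}, q2→{q1, q2, q5, q6}, q3→∅, q4→{q2}, q6→{q2}; now {q1, q2, q5, q6}.
Read 'b': q1→{q1, q4, q6}, q2→{q1, q2, q4}, q5→∅, q6→{q1, q4, q5}; now {q1, q2, q4, q5, q6}.
Read 'a': q1→{q5}, q2→{q1, q2, q5, q6}, q4→{q2}, q5→{q3, q4, q6}, q6→{q2}; now {q1, q2, q3, q4, q5, q6}.
Read 'a': q1→{q5}, q2→{q1, q2, q5, q6}, q3→∅, q4→{q2}, q5→{q3, q4, q6}, q6→{q2}; now {q1, q2, q3, q4, q5, q6}.
Read 'a': q1→{q5}, q2→{q1, q2, q5, q6}, q3→∅, q4→{q2}, q5→{q3, q4, q6}, q6→{q2}; now {q1, q2, q3, q4, q5, q6}.
Read 'b': q1→{q1, q4, q6}, q2→{q1, q2, q4}, q3→{q4}, q4→{q5}, q5→∅, q6→{q1, q4, q5}; now {q1, q2, q4, q5, q6}.
That set has 5 states.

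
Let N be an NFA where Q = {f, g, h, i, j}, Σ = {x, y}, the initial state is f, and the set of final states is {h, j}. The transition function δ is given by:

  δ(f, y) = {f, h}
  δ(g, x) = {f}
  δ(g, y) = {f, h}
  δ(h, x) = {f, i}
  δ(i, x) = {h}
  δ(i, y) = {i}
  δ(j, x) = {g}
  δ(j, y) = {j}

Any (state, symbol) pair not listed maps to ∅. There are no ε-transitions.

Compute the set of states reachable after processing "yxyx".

{f, h, i}

Start in {f}.
Read 'y': {f} → {f, h}.
Read 'x': {f, h} → {f, i}.
Read 'y': {f, i} → {f, h, i}.
Read 'x': {f, h, i} → {f, h, i}.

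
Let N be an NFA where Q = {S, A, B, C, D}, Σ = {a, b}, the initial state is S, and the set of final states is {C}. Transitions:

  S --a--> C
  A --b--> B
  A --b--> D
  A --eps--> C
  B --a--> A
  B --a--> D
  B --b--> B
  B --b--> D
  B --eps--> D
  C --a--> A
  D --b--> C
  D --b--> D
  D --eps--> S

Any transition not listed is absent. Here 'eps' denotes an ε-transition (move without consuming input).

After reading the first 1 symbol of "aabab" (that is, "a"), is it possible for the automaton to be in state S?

Start in {S}.
Read 'a': S→{C}; now {C}.
State S is not in {C}.

No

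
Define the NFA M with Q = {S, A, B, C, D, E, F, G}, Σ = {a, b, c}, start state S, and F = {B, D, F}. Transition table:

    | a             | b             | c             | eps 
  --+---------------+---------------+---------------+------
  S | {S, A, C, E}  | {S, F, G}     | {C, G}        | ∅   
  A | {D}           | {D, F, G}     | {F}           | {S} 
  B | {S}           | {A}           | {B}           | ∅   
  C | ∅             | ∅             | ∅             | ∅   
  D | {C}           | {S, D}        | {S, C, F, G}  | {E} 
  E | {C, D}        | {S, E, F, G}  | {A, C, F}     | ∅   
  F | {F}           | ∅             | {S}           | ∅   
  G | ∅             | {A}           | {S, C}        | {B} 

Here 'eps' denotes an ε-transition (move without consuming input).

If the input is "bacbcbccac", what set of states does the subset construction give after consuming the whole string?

{S, A, B, C, F, G}

Start in {S}.
Read 'b': S→{S, F, G}; union {S, F, G}; ε-closure = {S, B, F, G}.
Read 'a': S→{S, A, C, E}, B→{S}, F→{F}, G→∅; now {S, A, C, E, F}.
Read 'c': S→{C, G}, A→{F}, C→∅, E→{A, C, F}, F→{S}; union {S, A, C, F, G}; ε-closure = {S, A, B, C, F, G}.
Read 'b': S→{S, F, G}, A→{D, F, G}, B→{A}, C→∅, F→∅, G→{A}; union {S, A, D, F, G}; ε-closure = {S, A, B, D, E, F, G}.
Read 'c': S→{C, G}, A→{F}, B→{B}, D→{S, C, F, G}, E→{A, C, F}, F→{S}, G→{S, C}; now {S, A, B, C, F, G}.
Read 'b': S→{S, F, G}, A→{D, F, G}, B→{A}, C→∅, F→∅, G→{A}; union {S, A, D, F, G}; ε-closure = {S, A, B, D, E, F, G}.
Read 'c': S→{C, G}, A→{F}, B→{B}, D→{S, C, F, G}, E→{A, C, F}, F→{S}, G→{S, C}; now {S, A, B, C, F, G}.
Read 'c': S→{C, G}, A→{F}, B→{B}, C→∅, F→{S}, G→{S, C}; now {S, B, C, F, G}.
Read 'a': S→{S, A, C, E}, B→{S}, C→∅, F→{F}, G→∅; now {S, A, C, E, F}.
Read 'c': S→{C, G}, A→{F}, C→∅, E→{A, C, F}, F→{S}; union {S, A, C, F, G}; ε-closure = {S, A, B, C, F, G}.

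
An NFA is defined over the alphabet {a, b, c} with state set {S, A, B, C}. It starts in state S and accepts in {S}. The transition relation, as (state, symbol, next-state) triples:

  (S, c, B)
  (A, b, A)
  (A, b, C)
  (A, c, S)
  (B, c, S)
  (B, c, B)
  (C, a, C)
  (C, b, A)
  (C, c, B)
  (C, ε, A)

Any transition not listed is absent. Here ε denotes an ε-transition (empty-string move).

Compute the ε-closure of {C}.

Begin with {C}.
ε-move C → A; add A.

{A, C}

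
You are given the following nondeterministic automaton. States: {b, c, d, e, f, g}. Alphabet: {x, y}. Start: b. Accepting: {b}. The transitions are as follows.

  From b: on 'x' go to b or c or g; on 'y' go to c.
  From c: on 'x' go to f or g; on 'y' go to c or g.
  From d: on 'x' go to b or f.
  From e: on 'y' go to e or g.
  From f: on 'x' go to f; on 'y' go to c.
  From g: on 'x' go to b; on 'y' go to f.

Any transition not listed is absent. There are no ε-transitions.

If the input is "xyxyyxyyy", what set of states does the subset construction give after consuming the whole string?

Start in {b}.
Read 'x': b→{b, c, g}; now {b, c, g}.
Read 'y': b→{c}, c→{c, g}, g→{f}; now {c, f, g}.
Read 'x': c→{f, g}, f→{f}, g→{b}; now {b, f, g}.
Read 'y': b→{c}, f→{c}, g→{f}; now {c, f}.
Read 'y': c→{c, g}, f→{c}; now {c, g}.
Read 'x': c→{f, g}, g→{b}; now {b, f, g}.
Read 'y': b→{c}, f→{c}, g→{f}; now {c, f}.
Read 'y': c→{c, g}, f→{c}; now {c, g}.
Read 'y': c→{c, g}, g→{f}; now {c, f, g}.

{c, f, g}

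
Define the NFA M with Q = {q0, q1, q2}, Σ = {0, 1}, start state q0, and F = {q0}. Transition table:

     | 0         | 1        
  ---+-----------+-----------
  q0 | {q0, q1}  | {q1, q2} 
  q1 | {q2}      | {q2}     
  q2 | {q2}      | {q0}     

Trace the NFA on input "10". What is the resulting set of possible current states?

Start in {q0}.
Read '1': q0→{q1, q2}; now {q1, q2}.
Read '0': q1→{q2}, q2→{q2}; now {q2}.

{q2}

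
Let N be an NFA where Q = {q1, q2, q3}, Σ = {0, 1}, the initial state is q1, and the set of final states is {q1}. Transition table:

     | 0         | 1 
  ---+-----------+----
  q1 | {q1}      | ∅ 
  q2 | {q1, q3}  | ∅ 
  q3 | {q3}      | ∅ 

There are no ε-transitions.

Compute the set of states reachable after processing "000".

Start in {q1}.
Read '0': {q1} → {q1}.
Read '0': {q1} → {q1}.
Read '0': {q1} → {q1}.

{q1}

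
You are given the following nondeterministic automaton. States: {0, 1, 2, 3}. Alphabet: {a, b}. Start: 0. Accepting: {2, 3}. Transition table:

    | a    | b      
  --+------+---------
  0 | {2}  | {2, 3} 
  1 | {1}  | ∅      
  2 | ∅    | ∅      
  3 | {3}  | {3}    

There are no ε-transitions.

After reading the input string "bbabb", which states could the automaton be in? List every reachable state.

{3}

Start in {0}.
Read 'b': 0→{2, 3}; now {2, 3}.
Read 'b': 2→∅, 3→{3}; now {3}.
Read 'a': 3→{3}; now {3}.
Read 'b': 3→{3}; now {3}.
Read 'b': 3→{3}; now {3}.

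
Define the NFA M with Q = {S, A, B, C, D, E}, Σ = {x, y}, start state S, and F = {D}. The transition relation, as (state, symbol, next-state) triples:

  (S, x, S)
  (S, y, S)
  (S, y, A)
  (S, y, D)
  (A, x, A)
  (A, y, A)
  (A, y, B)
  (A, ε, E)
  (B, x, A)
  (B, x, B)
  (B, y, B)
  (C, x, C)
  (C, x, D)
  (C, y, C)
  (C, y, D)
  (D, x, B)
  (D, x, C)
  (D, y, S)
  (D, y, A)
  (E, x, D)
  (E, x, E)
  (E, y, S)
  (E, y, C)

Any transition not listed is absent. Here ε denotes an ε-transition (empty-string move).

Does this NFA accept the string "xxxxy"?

Start in {S}.
Read 'x': {S} → {S}.
Read 'x': {S} → {S}.
Read 'x': {S} → {S}.
Read 'x': {S} → {S}.
Read 'y': {S} → {S, A, D, E}.
The final set {S, A, D, E} contains the accepting state D.

Yes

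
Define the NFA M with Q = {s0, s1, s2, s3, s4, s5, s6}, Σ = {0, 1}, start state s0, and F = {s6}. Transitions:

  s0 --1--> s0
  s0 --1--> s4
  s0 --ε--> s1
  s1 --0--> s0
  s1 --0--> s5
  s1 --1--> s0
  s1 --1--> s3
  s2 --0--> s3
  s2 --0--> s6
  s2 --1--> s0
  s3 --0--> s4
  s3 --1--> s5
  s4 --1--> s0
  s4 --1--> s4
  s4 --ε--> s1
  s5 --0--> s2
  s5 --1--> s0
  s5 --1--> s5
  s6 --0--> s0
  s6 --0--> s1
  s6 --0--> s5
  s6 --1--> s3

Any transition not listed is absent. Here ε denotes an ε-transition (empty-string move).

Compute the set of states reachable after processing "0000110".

{s0, s1, s2, s4, s5}

Start: ε-closure({s0}) = {s0, s1}.
Read '0': {s0, s1} → {s0, s1, s5}.
Read '0': {s0, s1, s5} → {s0, s1, s2, s5}.
Read '0': {s0, s1, s2, s5} → {s0, s1, s2, s3, s5, s6}.
Read '0': {s0, s1, s2, s3, s5, s6} → {s0, s1, s2, s3, s4, s5, s6}.
Read '1': {s0, s1, s2, s3, s4, s5, s6} → {s0, s1, s3, s4, s5}.
Read '1': {s0, s1, s3, s4, s5} → {s0, s1, s3, s4, s5}.
Read '0': {s0, s1, s3, s4, s5} → {s0, s1, s2, s4, s5}.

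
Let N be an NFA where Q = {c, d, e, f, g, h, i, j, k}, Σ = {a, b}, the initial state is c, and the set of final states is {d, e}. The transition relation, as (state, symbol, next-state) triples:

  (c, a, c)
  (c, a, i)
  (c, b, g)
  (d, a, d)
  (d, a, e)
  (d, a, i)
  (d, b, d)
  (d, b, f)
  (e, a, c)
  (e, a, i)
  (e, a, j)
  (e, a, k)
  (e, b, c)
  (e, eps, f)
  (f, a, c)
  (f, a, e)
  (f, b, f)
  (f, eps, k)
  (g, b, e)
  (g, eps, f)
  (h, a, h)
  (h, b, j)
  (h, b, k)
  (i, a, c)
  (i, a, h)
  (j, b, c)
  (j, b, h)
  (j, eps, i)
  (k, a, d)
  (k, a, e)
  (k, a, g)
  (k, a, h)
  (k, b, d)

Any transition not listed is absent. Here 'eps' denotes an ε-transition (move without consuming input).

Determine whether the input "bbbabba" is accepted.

Yes

Start in {c}.
Read 'b': c→{g}; union {g}; ε-closure = {f, g, k}.
Read 'b': f→{f}, g→{e}, k→{d}; union {d, e, f}; ε-closure = {d, e, f, k}.
Read 'b': d→{d, f}, e→{c}, f→{f}, k→{d}; union {c, d, f}; ε-closure = {c, d, f, k}.
Read 'a': c→{c, i}, d→{d, e, i}, f→{c, e}, k→{d, e, g, h}; union {c, d, e, g, h, i}; ε-closure = {c, d, e, f, g, h, i, k}.
Read 'b': c→{g}, d→{d, f}, e→{c}, f→{f}, g→{e}, h→{j, k}, i→∅, k→{d}; union {c, d, e, f, g, j, k}; ε-closure = {c, d, e, f, g, i, j, k}.
Read 'b': c→{g}, d→{d, f}, e→{c}, f→{f}, g→{e}, i→∅, j→{c, h}, k→{d}; union {c, d, e, f, g, h}; ε-closure = {c, d, e, f, g, h, k}.
Read 'a': c→{c, i}, d→{d, e, i}, e→{c, i, j, k}, f→{c, e}, g→∅, h→{h}, k→{d, e, g, h}; union {c, d, e, g, h, i, j, k}; ε-closure = {c, d, e, f, g, h, i, j, k}.
The final set {c, d, e, f, g, h, i, j, k} contains the accepting states d, e.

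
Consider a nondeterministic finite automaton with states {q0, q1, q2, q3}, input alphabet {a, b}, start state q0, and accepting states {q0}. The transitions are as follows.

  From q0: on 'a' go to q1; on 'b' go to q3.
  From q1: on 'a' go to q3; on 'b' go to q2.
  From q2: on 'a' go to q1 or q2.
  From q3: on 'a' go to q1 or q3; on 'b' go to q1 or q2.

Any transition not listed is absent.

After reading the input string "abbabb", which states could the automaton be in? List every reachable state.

Start in {q0}.
Read 'a': {q0} → {q1}.
Read 'b': {q1} → {q2}.
Read 'b': {q2} → ∅.
The set is empty and remains empty for the remaining 3 symbols.

∅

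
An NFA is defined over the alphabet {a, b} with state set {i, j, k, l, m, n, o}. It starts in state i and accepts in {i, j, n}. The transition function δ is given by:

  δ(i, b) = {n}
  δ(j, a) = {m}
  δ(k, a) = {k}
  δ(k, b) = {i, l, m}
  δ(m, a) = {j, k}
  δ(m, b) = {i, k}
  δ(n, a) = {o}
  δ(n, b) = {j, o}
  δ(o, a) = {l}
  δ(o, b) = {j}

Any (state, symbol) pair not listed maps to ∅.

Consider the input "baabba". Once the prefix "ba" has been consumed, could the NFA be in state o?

Yes

Start in {i}.
Read 'b': i→{n}; now {n}.
Read 'a': n→{o}; now {o}.
State o is in {o}.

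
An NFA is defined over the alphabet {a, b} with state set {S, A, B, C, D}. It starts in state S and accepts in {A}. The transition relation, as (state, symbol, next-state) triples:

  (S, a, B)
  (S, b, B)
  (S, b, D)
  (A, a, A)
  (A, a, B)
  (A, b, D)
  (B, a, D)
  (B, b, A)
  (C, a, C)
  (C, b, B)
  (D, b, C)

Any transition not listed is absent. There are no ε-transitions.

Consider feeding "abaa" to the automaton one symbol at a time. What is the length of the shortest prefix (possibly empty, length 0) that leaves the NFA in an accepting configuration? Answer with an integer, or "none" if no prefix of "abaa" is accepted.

2

Start in {S}.
Read 'a': {S} → {B}.
Read 'b': {B} → {A}.
None of the earlier sets intersect F, but {A} does.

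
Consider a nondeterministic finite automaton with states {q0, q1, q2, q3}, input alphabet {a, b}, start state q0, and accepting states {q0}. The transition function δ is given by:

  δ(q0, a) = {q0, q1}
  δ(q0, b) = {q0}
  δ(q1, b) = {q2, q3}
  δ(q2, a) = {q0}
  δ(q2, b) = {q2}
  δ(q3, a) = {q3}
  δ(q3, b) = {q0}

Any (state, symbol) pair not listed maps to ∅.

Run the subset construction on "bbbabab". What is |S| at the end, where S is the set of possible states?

Start in {q0}.
Read 'b': q0→{q0}; now {q0}.
Read 'b': q0→{q0}; now {q0}.
Read 'b': q0→{q0}; now {q0}.
Read 'a': q0→{q0, q1}; now {q0, q1}.
Read 'b': q0→{q0}, q1→{q2, q3}; now {q0, q2, q3}.
Read 'a': q0→{q0, q1}, q2→{q0}, q3→{q3}; now {q0, q1, q3}.
Read 'b': q0→{q0}, q1→{q2, q3}, q3→{q0}; now {q0, q2, q3}.
That set has 3 states.

3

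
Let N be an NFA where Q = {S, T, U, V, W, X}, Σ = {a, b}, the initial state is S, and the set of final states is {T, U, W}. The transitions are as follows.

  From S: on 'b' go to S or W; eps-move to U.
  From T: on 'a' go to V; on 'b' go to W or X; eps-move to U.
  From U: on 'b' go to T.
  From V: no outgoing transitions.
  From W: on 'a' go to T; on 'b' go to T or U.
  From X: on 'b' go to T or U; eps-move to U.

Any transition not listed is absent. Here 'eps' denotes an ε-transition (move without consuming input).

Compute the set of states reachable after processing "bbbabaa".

{V}

Start: ε-closure({S}) = {S, U}.
Read 'b': {S, U} → {S, T, U, W}.
Read 'b': {S, T, U, W} → {S, T, U, W, X}.
Read 'b': {S, T, U, W, X} → {S, T, U, W, X}.
Read 'a': {S, T, U, W, X} → {T, U, V}.
Read 'b': {T, U, V} → {T, U, W, X}.
Read 'a': {T, U, W, X} → {T, U, V}.
Read 'a': {T, U, V} → {V}.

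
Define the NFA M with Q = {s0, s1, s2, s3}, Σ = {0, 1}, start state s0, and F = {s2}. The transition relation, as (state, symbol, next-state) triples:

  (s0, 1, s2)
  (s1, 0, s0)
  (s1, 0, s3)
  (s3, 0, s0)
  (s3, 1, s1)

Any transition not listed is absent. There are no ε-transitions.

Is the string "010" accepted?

No

Start in {s0}.
Read '0': s0→∅; now ∅.
The set is empty and remains empty for the remaining 2 symbols.
The final set ∅ contains no accepting state.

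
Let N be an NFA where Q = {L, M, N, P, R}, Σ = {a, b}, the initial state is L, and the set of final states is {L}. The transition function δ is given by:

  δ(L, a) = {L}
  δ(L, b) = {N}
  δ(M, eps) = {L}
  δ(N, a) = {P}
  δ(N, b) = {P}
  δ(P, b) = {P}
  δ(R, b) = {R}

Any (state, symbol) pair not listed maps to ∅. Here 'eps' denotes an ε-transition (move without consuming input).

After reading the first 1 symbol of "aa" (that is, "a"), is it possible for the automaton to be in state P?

No

Start in {L}.
Read 'a': {L} → {L}.
State P is not in {L}.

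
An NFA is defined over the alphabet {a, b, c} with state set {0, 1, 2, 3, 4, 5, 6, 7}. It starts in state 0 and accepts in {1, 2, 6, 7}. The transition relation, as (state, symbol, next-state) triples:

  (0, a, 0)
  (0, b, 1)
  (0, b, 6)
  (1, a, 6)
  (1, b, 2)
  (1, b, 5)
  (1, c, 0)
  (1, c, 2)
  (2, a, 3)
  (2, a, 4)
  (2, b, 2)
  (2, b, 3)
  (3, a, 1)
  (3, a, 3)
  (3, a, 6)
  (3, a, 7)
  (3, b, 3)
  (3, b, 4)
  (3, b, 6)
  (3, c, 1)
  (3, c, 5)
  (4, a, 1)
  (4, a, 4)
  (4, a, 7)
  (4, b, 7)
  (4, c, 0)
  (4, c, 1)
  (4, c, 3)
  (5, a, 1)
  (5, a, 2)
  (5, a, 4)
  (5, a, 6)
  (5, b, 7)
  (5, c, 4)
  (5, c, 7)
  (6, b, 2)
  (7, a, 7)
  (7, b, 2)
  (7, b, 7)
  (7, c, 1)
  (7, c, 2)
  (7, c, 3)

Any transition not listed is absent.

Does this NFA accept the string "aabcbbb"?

Start in {0}.
Read 'a': 0→{0}; now {0}.
Read 'a': 0→{0}; now {0}.
Read 'b': 0→{1, 6}; now {1, 6}.
Read 'c': 1→{0, 2}, 6→∅; now {0, 2}.
Read 'b': 0→{1, 6}, 2→{2, 3}; now {1, 2, 3, 6}.
Read 'b': 1→{2, 5}, 2→{2, 3}, 3→{3, 4, 6}, 6→{2}; now {2, 3, 4, 5, 6}.
Read 'b': 2→{2, 3}, 3→{3, 4, 6}, 4→{7}, 5→{7}, 6→{2}; now {2, 3, 4, 6, 7}.
The final set {2, 3, 4, 6, 7} contains the accepting states 2, 6, 7.

Yes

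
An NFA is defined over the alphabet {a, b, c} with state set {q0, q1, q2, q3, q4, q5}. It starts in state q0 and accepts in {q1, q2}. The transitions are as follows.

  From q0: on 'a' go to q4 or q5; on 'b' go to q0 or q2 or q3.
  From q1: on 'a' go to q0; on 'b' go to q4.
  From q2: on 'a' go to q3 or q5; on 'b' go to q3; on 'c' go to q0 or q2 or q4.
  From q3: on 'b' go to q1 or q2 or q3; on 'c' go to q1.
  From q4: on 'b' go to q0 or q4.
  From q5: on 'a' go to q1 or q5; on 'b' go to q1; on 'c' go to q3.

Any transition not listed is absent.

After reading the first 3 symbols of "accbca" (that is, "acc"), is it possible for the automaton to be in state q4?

No

Start in {q0}.
Read 'a': q0→{q4, q5}; now {q4, q5}.
Read 'c': q4→∅, q5→{q3}; now {q3}.
Read 'c': q3→{q1}; now {q1}.
State q4 is not in {q1}.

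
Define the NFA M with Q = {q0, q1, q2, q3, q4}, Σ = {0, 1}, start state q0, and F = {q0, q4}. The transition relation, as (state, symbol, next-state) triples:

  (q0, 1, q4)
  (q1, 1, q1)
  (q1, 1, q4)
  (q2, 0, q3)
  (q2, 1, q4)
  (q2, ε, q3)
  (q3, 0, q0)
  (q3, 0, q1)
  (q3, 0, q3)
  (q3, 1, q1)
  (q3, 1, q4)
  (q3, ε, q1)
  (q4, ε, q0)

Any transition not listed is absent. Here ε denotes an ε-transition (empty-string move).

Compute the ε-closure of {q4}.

Begin with {q4}.
ε-move q4 → q0; add q0.

{q0, q4}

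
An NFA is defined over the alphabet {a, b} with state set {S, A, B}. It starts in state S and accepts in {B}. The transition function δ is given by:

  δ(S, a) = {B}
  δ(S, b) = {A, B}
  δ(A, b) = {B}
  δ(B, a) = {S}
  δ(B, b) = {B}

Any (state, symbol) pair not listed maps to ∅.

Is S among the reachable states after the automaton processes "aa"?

Yes

Start in {S}.
Read 'a': S→{B}; now {B}.
Read 'a': B→{S}; now {S}.
State S is in {S}.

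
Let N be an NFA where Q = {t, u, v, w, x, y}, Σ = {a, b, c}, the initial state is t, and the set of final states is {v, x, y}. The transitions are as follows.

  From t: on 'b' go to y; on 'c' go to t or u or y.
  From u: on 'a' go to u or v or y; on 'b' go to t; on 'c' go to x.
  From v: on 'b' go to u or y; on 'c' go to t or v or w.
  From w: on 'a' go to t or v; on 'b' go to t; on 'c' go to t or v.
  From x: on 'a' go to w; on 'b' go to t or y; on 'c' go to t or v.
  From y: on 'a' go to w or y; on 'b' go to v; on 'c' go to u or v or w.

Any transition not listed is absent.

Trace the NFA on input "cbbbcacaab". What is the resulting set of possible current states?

{t, u, v, y}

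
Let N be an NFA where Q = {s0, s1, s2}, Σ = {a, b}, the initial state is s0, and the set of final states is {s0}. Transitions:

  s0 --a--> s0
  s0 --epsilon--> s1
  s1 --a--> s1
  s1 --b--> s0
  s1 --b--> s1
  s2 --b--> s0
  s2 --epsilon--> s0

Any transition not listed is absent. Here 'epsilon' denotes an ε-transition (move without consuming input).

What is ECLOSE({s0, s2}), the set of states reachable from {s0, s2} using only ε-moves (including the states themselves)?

Begin with {s0, s2}.
ε-move s0 → s1; add s1.

{s0, s1, s2}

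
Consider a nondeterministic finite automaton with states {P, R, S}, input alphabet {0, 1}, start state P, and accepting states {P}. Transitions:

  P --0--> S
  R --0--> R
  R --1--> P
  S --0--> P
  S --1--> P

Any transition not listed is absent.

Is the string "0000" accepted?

Start in {P}.
Read '0': P→{S}; now {S}.
Read '0': S→{P}; now {P}.
Read '0': P→{S}; now {S}.
Read '0': S→{P}; now {P}.
The final set {P} contains the accepting state P.

Yes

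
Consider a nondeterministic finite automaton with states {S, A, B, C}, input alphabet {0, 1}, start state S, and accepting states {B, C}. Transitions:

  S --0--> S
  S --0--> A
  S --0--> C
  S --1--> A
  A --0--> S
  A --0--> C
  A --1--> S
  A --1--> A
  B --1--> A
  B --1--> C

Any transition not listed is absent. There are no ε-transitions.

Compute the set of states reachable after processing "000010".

{S, A, C}

Start in {S}.
Read '0': S→{S, A, C}; now {S, A, C}.
Read '0': S→{S, A, C}, A→{S, C}, C→∅; now {S, A, C}.
Read '0': S→{S, A, C}, A→{S, C}, C→∅; now {S, A, C}.
Read '0': S→{S, A, C}, A→{S, C}, C→∅; now {S, A, C}.
Read '1': S→{A}, A→{S, A}, C→∅; now {S, A}.
Read '0': S→{S, A, C}, A→{S, C}; now {S, A, C}.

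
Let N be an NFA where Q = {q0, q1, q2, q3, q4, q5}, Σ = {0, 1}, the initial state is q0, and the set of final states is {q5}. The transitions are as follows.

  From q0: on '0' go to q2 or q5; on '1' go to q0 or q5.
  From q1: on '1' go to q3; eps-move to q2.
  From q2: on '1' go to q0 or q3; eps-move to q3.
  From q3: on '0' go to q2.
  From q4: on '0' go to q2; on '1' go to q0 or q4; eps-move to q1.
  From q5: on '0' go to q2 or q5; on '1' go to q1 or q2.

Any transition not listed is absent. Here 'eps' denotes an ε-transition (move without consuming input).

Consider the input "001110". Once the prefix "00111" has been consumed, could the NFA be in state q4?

Start in {q0}.
Read '0': q0→{q2, q5}; union {q2, q5}; ε-closure = {q2, q3, q5}.
Read '0': q2→∅, q3→{q2}, q5→{q2, q5}; union {q2, q5}; ε-closure = {q2, q3, q5}.
Read '1': q2→{q0, q3}, q3→∅, q5→{q1, q2}; now {q0, q1, q2, q3}.
Read '1': q0→{q0, q5}, q1→{q3}, q2→{q0, q3}, q3→∅; now {q0, q3, q5}.
Read '1': q0→{q0, q5}, q3→∅, q5→{q1, q2}; union {q0, q1, q2, q5}; ε-closure = {q0, q1, q2, q3, q5}.
State q4 is not in {q0, q1, q2, q3, q5}.

No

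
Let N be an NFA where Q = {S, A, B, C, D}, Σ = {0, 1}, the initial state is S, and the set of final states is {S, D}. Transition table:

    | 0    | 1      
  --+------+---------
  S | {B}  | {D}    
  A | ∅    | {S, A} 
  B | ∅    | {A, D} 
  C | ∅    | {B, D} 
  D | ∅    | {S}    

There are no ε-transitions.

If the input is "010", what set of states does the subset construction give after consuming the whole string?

∅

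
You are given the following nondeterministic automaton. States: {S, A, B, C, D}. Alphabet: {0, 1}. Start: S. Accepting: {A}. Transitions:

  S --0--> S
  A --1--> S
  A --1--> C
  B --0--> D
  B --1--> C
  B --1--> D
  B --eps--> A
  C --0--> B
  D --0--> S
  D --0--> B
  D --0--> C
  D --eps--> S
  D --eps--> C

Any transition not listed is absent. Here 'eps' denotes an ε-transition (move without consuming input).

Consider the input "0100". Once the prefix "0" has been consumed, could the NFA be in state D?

Start in {S}.
Read '0': {S} → {S}.
State D is not in {S}.

No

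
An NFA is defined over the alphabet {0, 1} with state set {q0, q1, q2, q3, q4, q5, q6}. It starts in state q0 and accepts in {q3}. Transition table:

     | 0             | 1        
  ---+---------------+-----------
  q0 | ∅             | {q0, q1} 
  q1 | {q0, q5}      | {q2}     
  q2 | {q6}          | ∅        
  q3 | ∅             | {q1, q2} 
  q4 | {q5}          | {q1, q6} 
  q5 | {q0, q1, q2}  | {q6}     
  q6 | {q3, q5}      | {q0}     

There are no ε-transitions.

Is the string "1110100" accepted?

Start in {q0}.
Read '1': q0→{q0, q1}; now {q0, q1}.
Read '1': q0→{q0, q1}, q1→{q2}; now {q0, q1, q2}.
Read '1': q0→{q0, q1}, q1→{q2}, q2→∅; now {q0, q1, q2}.
Read '0': q0→∅, q1→{q0, q5}, q2→{q6}; now {q0, q5, q6}.
Read '1': q0→{q0, q1}, q5→{q6}, q6→{q0}; now {q0, q1, q6}.
Read '0': q0→∅, q1→{q0, q5}, q6→{q3, q5}; now {q0, q3, q5}.
Read '0': q0→∅, q3→∅, q5→{q0, q1, q2}; now {q0, q1, q2}.
The final set {q0, q1, q2} contains no accepting state.

No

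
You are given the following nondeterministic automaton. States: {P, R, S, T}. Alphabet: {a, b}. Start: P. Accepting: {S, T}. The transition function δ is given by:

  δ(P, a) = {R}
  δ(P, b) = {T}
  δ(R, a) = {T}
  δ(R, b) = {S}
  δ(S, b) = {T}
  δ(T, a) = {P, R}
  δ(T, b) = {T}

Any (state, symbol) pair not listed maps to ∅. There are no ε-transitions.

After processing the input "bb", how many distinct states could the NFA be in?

1

Start in {P}.
Read 'b': {P} → {T}.
Read 'b': {T} → {T}.
That set has 1 state.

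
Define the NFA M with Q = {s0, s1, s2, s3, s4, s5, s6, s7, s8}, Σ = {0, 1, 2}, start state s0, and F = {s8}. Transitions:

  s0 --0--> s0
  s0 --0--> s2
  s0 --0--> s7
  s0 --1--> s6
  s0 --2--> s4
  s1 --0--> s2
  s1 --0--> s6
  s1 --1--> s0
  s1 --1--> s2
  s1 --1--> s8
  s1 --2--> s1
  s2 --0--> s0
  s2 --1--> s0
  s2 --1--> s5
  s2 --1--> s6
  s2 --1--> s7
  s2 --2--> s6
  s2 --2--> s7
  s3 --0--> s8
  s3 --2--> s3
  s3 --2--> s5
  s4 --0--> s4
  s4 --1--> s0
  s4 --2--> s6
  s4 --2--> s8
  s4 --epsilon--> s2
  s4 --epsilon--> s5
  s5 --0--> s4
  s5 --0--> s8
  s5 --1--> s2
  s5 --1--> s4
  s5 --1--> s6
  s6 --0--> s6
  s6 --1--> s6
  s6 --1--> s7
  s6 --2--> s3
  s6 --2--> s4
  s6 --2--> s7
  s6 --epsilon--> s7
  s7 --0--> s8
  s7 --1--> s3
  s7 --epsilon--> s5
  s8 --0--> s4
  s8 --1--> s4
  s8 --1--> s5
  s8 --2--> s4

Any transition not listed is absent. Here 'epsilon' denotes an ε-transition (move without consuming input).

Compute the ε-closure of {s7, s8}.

Begin with {s7, s8}.
ε-move s7 → s5; add s5.

{s5, s7, s8}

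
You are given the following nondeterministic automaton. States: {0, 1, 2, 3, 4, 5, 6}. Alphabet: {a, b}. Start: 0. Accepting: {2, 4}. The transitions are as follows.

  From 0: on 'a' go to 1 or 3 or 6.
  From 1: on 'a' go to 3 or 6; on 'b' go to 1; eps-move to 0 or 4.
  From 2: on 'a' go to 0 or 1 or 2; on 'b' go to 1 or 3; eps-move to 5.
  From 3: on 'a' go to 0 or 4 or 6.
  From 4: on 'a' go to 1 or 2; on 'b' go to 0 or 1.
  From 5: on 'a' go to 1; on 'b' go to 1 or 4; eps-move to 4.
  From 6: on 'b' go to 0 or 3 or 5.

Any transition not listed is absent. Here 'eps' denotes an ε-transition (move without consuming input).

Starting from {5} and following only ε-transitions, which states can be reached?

Begin with {5}.
ε-move 5 → 4; add 4.

{4, 5}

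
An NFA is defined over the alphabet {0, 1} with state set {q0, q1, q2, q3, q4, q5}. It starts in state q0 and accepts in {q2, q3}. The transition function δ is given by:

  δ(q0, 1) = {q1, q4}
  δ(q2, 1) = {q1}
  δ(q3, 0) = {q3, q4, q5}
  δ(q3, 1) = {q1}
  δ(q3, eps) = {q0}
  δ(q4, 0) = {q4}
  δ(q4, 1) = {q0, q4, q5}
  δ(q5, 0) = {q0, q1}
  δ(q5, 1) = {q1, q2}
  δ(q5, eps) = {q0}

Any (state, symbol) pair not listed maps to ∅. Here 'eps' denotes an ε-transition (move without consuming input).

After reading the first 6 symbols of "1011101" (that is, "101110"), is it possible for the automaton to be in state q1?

Start in {q0}.
Read '1': q0→{q1, q4}; now {q1, q4}.
Read '0': q1→∅, q4→{q4}; now {q4}.
Read '1': q4→{q0, q4, q5}; now {q0, q4, q5}.
Read '1': q0→{q1, q4}, q4→{q0, q4, q5}, q5→{q1, q2}; now {q0, q1, q2, q4, q5}.
Read '1': q0→{q1, q4}, q1→∅, q2→{q1}, q4→{q0, q4, q5}, q5→{q1, q2}; now {q0, q1, q2, q4, q5}.
Read '0': q0→∅, q1→∅, q2→∅, q4→{q4}, q5→{q0, q1}; now {q0, q1, q4}.
State q1 is in {q0, q1, q4}.

Yes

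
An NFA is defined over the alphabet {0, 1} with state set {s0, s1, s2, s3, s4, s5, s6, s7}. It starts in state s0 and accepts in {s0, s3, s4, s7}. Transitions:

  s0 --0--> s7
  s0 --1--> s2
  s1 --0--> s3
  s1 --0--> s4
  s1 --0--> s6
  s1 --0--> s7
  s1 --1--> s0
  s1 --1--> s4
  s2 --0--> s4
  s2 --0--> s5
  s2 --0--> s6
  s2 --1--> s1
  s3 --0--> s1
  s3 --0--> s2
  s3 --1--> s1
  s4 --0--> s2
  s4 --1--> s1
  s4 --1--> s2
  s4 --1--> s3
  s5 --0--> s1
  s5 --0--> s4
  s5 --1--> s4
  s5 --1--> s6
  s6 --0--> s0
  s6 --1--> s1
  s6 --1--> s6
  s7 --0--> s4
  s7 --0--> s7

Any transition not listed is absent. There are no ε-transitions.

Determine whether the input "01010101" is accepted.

No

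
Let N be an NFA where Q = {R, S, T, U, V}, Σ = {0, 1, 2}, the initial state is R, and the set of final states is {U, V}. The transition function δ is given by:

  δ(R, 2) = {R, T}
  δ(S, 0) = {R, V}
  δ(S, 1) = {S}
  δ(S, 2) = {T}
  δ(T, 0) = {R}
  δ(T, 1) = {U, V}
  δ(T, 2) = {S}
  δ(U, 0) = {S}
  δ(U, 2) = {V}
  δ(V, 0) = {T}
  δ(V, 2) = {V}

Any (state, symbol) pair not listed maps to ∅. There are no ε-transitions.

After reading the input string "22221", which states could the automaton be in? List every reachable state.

{S, U, V}

Start in {R}.
Read '2': {R} → {R, T}.
Read '2': {R, T} → {R, S, T}.
Read '2': {R, S, T} → {R, S, T}.
Read '2': {R, S, T} → {R, S, T}.
Read '1': {R, S, T} → {S, U, V}.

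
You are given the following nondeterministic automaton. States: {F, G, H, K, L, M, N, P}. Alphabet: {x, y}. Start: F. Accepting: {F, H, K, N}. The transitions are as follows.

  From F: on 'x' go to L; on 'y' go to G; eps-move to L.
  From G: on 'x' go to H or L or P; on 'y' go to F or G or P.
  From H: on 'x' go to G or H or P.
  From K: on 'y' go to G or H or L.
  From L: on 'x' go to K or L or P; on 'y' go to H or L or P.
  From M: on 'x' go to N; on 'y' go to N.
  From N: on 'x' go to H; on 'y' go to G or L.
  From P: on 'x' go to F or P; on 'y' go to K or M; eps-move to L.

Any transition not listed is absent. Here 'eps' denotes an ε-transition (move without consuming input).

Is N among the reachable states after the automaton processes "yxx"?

Start: ε-closure({F}) = {F, L}.
Read 'y': F→{G}, L→{H, L, P}; now {G, H, L, P}.
Read 'x': G→{H, L, P}, H→{G, H, P}, L→{K, L, P}, P→{F, P}; now {F, G, H, K, L, P}.
Read 'x': F→{L}, G→{H, L, P}, H→{G, H, P}, K→∅, L→{K, L, P}, P→{F, P}; now {F, G, H, K, L, P}.
State N is not in {F, G, H, K, L, P}.

No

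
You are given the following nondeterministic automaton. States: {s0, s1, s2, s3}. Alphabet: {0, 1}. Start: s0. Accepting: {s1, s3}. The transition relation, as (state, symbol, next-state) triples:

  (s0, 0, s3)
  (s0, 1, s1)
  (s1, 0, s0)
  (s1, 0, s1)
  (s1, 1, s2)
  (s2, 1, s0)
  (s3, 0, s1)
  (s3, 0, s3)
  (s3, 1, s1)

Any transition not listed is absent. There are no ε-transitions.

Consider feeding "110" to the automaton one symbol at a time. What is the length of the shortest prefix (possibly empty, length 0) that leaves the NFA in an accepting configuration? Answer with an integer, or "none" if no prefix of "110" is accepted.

Start in {s0}.
Read '1': s0→{s1}; now {s1}.
None of the earlier sets intersect F, but {s1} does.

1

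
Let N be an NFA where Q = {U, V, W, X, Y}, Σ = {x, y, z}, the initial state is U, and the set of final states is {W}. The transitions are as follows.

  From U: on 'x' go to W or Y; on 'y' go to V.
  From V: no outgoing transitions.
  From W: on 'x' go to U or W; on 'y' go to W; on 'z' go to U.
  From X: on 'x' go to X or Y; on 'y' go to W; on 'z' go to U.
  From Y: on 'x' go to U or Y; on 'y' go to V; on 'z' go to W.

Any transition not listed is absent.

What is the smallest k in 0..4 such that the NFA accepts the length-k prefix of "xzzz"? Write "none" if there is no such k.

Start in {U}.
Read 'x': {U} → {W, Y}.
None of the earlier sets intersect F, but {W, Y} does.

1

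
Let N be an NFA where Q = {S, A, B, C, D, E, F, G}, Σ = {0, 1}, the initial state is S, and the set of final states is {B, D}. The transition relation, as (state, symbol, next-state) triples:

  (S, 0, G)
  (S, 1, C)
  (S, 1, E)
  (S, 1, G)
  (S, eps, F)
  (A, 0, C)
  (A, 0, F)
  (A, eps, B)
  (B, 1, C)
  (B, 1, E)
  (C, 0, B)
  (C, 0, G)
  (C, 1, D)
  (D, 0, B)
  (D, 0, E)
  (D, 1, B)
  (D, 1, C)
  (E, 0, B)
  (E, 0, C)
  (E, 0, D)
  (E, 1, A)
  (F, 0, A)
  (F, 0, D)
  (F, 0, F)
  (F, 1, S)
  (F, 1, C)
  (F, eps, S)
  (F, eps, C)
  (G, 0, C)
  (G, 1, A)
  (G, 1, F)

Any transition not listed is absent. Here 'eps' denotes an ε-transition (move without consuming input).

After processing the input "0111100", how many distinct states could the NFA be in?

Start: ε-closure({S}) = {S, C, F}.
Read '0': {S, C, F} → {S, A, B, C, D, F, G}.
Read '1': {S, A, B, C, D, F, G} → {S, A, B, C, D, E, F, G}.
Read '1': {S, A, B, C, D, E, F, G} → {S, A, B, C, D, E, F, G}.
Read '1': {S, A, B, C, D, E, F, G} → {S, A, B, C, D, E, F, G}.
Read '1': {S, A, B, C, D, E, F, G} → {S, A, B, C, D, E, F, G}.
Read '0': {S, A, B, C, D, E, F, G} → {S, A, B, C, D, E, F, G}.
Read '0': {S, A, B, C, D, E, F, G} → {S, A, B, C, D, E, F, G}.
That set has 8 states.

8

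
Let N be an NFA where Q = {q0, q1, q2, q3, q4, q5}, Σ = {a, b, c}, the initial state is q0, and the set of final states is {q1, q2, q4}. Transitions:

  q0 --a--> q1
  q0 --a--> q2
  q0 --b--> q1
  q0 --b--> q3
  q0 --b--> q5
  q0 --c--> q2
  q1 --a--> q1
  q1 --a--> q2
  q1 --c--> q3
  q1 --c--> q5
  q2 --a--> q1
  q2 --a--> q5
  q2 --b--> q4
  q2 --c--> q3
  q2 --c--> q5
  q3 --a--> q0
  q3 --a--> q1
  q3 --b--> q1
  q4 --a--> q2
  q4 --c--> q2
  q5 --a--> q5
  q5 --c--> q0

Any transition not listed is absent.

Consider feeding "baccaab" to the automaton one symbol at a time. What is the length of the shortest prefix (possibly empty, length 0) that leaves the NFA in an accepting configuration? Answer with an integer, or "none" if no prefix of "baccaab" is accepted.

1

Start in {q0}.
Read 'b': q0→{q1, q3, q5}; now {q1, q3, q5}.
None of the earlier sets intersect F, but {q1, q3, q5} does.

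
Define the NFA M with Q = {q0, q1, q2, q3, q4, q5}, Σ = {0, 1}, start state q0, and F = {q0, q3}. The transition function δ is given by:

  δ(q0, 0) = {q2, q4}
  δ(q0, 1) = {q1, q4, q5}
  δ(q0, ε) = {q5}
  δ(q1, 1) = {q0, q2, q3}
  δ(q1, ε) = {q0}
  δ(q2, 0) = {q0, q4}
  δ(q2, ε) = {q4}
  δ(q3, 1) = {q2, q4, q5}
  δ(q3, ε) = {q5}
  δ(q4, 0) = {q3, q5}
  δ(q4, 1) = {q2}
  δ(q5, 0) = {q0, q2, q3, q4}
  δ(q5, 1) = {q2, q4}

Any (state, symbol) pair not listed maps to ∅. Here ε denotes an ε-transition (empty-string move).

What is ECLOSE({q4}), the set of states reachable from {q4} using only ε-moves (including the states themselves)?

Begin with {q4}.
No ε-moves leave this set, so the closure equals the set itself.

{q4}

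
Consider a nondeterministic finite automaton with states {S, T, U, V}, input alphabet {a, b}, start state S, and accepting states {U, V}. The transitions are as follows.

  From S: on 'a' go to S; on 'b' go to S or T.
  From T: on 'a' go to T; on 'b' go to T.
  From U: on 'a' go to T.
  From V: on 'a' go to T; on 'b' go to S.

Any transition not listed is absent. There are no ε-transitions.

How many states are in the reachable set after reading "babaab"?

Start in {S}.
Read 'b': {S} → {S, T}.
Read 'a': {S, T} → {S, T}.
Read 'b': {S, T} → {S, T}.
Read 'a': {S, T} → {S, T}.
Read 'a': {S, T} → {S, T}.
Read 'b': {S, T} → {S, T}.
That set has 2 states.

2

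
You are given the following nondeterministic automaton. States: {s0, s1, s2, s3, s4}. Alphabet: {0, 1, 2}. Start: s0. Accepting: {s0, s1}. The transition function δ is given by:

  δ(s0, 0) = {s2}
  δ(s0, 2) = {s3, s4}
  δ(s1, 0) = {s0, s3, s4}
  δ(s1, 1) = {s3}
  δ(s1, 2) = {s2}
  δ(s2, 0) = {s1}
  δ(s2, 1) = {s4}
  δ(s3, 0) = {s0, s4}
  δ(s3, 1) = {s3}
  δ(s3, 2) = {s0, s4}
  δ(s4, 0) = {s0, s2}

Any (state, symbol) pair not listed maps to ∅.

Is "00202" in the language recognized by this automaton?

Start in {s0}.
Read '0': s0→{s2}; now {s2}.
Read '0': s2→{s1}; now {s1}.
Read '2': s1→{s2}; now {s2}.
Read '0': s2→{s1}; now {s1}.
Read '2': s1→{s2}; now {s2}.
The final set {s2} contains no accepting state.

No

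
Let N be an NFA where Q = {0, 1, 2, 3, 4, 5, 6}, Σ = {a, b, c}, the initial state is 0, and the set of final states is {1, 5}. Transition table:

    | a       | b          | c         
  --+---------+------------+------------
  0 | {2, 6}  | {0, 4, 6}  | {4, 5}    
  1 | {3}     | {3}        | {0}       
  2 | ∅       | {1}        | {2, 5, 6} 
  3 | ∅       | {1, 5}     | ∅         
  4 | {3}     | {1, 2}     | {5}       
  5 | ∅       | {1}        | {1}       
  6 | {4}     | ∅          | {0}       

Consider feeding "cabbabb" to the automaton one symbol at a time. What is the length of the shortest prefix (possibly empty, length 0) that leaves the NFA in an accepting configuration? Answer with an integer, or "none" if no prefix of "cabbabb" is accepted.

Start in {0}.
Read 'c': 0→{4, 5}; now {4, 5}.
None of the earlier sets intersect F, but {4, 5} does.

1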